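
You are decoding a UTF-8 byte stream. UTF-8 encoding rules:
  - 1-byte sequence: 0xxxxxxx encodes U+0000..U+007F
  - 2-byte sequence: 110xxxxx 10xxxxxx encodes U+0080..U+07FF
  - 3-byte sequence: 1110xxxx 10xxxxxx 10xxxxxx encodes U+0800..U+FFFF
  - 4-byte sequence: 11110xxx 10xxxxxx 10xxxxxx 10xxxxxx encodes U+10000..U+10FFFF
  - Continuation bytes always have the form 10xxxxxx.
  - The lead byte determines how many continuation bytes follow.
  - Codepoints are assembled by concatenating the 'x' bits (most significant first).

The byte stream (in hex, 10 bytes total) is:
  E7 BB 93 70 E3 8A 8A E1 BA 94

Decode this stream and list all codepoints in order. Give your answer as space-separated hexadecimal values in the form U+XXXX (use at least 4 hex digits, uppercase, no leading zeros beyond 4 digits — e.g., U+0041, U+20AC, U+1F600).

Byte[0]=E7: 3-byte lead, need 2 cont bytes. acc=0x7
Byte[1]=BB: continuation. acc=(acc<<6)|0x3B=0x1FB
Byte[2]=93: continuation. acc=(acc<<6)|0x13=0x7ED3
Completed: cp=U+7ED3 (starts at byte 0)
Byte[3]=70: 1-byte ASCII. cp=U+0070
Byte[4]=E3: 3-byte lead, need 2 cont bytes. acc=0x3
Byte[5]=8A: continuation. acc=(acc<<6)|0x0A=0xCA
Byte[6]=8A: continuation. acc=(acc<<6)|0x0A=0x328A
Completed: cp=U+328A (starts at byte 4)
Byte[7]=E1: 3-byte lead, need 2 cont bytes. acc=0x1
Byte[8]=BA: continuation. acc=(acc<<6)|0x3A=0x7A
Byte[9]=94: continuation. acc=(acc<<6)|0x14=0x1E94
Completed: cp=U+1E94 (starts at byte 7)

Answer: U+7ED3 U+0070 U+328A U+1E94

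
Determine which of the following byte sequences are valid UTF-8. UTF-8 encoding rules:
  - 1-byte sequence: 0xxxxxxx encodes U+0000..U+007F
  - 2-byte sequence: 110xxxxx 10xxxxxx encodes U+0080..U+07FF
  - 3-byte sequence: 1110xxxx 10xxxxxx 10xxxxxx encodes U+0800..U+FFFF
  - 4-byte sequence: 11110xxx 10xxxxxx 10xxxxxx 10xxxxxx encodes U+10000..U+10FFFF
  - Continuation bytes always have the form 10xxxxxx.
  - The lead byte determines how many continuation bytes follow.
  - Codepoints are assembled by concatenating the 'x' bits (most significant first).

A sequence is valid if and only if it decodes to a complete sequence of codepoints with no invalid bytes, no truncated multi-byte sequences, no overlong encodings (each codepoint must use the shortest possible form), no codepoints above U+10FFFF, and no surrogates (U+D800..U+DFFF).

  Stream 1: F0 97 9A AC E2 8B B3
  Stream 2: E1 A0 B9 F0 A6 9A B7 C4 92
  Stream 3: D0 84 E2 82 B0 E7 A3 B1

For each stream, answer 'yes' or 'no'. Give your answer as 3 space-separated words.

Answer: yes yes yes

Derivation:
Stream 1: decodes cleanly. VALID
Stream 2: decodes cleanly. VALID
Stream 3: decodes cleanly. VALID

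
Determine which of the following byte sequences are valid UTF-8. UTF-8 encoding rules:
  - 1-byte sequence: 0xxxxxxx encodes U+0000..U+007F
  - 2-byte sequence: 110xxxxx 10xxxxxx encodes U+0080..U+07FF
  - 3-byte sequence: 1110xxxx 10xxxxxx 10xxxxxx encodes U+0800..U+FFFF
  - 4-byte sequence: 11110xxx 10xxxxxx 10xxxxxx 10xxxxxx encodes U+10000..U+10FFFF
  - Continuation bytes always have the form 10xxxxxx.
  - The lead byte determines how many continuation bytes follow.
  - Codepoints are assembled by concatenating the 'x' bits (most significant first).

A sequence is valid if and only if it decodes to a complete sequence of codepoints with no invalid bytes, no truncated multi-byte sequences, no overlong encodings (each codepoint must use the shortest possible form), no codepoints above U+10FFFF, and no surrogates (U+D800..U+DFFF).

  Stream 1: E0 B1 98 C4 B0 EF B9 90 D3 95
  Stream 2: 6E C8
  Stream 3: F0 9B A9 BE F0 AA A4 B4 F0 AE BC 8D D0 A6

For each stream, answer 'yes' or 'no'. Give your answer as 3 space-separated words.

Stream 1: decodes cleanly. VALID
Stream 2: error at byte offset 2. INVALID
Stream 3: decodes cleanly. VALID

Answer: yes no yes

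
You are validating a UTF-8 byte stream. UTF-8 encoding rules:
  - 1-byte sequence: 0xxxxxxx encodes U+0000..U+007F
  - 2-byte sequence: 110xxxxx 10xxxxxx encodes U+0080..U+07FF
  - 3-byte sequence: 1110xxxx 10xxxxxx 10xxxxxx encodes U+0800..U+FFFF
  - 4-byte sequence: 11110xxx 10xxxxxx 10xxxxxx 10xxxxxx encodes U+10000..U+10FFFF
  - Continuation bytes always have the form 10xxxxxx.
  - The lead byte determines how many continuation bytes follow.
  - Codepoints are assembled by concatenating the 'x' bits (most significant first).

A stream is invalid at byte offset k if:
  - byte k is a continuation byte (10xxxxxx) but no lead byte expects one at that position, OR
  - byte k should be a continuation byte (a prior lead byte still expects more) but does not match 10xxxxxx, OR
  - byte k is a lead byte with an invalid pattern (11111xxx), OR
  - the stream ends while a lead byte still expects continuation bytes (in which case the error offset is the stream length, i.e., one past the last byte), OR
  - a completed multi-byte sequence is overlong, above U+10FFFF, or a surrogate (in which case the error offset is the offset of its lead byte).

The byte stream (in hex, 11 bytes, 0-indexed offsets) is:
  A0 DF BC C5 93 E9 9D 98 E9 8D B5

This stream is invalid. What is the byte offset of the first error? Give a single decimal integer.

Answer: 0

Derivation:
Byte[0]=A0: INVALID lead byte (not 0xxx/110x/1110/11110)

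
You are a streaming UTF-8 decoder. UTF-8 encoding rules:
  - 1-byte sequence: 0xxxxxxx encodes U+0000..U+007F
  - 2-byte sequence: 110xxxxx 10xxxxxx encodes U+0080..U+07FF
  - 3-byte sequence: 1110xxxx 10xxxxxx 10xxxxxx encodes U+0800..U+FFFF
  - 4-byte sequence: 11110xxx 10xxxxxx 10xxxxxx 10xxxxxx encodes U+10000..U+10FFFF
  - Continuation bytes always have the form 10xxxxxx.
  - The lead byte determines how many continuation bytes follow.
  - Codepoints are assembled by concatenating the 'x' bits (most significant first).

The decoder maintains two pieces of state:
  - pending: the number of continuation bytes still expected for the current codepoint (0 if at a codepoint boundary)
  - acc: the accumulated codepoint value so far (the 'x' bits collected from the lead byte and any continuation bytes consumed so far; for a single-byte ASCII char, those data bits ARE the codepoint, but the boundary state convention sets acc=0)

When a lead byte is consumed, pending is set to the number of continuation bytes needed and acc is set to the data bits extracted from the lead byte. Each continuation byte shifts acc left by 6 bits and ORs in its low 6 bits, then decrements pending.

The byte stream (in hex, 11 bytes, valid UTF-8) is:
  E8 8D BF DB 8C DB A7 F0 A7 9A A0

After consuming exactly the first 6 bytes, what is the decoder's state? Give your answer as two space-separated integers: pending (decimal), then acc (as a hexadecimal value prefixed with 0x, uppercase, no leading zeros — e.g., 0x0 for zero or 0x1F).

Byte[0]=E8: 3-byte lead. pending=2, acc=0x8
Byte[1]=8D: continuation. acc=(acc<<6)|0x0D=0x20D, pending=1
Byte[2]=BF: continuation. acc=(acc<<6)|0x3F=0x837F, pending=0
Byte[3]=DB: 2-byte lead. pending=1, acc=0x1B
Byte[4]=8C: continuation. acc=(acc<<6)|0x0C=0x6CC, pending=0
Byte[5]=DB: 2-byte lead. pending=1, acc=0x1B

Answer: 1 0x1B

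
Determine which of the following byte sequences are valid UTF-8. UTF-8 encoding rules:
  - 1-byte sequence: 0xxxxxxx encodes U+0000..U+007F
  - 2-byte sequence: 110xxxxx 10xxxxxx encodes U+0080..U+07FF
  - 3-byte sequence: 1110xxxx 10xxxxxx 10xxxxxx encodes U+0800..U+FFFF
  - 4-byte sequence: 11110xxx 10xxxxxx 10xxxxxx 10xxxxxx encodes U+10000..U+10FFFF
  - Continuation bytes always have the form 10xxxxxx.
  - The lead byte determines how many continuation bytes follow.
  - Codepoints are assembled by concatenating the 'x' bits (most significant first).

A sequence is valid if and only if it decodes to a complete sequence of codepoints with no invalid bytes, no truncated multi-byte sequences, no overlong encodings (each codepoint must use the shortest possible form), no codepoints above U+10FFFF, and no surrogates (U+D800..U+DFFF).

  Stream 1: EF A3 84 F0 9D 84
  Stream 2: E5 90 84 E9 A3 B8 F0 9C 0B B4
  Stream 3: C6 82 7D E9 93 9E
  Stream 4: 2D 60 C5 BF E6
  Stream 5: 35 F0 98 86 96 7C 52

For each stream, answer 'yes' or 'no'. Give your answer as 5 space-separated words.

Stream 1: error at byte offset 6. INVALID
Stream 2: error at byte offset 8. INVALID
Stream 3: decodes cleanly. VALID
Stream 4: error at byte offset 5. INVALID
Stream 5: decodes cleanly. VALID

Answer: no no yes no yes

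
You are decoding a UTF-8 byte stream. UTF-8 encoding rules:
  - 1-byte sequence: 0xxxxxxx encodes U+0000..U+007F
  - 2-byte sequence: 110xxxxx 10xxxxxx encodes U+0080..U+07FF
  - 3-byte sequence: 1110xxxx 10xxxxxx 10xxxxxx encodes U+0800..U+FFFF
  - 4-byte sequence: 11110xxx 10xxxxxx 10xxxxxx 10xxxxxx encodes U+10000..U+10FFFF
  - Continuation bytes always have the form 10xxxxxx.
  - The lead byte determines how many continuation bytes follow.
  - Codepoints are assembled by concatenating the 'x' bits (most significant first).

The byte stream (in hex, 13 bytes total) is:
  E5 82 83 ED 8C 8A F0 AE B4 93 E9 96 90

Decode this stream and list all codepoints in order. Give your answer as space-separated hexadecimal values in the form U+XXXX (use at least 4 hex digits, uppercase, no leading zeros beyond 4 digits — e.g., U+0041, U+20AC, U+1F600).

Byte[0]=E5: 3-byte lead, need 2 cont bytes. acc=0x5
Byte[1]=82: continuation. acc=(acc<<6)|0x02=0x142
Byte[2]=83: continuation. acc=(acc<<6)|0x03=0x5083
Completed: cp=U+5083 (starts at byte 0)
Byte[3]=ED: 3-byte lead, need 2 cont bytes. acc=0xD
Byte[4]=8C: continuation. acc=(acc<<6)|0x0C=0x34C
Byte[5]=8A: continuation. acc=(acc<<6)|0x0A=0xD30A
Completed: cp=U+D30A (starts at byte 3)
Byte[6]=F0: 4-byte lead, need 3 cont bytes. acc=0x0
Byte[7]=AE: continuation. acc=(acc<<6)|0x2E=0x2E
Byte[8]=B4: continuation. acc=(acc<<6)|0x34=0xBB4
Byte[9]=93: continuation. acc=(acc<<6)|0x13=0x2ED13
Completed: cp=U+2ED13 (starts at byte 6)
Byte[10]=E9: 3-byte lead, need 2 cont bytes. acc=0x9
Byte[11]=96: continuation. acc=(acc<<6)|0x16=0x256
Byte[12]=90: continuation. acc=(acc<<6)|0x10=0x9590
Completed: cp=U+9590 (starts at byte 10)

Answer: U+5083 U+D30A U+2ED13 U+9590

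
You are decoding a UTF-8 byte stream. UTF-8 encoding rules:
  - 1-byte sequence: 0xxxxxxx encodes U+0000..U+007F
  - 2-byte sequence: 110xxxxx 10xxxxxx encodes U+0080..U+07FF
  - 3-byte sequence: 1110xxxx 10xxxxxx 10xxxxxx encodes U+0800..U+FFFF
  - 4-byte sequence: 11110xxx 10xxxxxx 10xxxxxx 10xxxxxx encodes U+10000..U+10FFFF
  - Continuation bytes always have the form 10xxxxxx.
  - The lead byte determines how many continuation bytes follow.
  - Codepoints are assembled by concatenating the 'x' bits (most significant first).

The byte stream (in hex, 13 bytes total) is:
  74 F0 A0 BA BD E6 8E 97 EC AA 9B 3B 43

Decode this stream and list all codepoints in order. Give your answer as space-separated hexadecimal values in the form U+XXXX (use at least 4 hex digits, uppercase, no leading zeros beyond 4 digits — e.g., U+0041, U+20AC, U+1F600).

Answer: U+0074 U+20EBD U+6397 U+CA9B U+003B U+0043

Derivation:
Byte[0]=74: 1-byte ASCII. cp=U+0074
Byte[1]=F0: 4-byte lead, need 3 cont bytes. acc=0x0
Byte[2]=A0: continuation. acc=(acc<<6)|0x20=0x20
Byte[3]=BA: continuation. acc=(acc<<6)|0x3A=0x83A
Byte[4]=BD: continuation. acc=(acc<<6)|0x3D=0x20EBD
Completed: cp=U+20EBD (starts at byte 1)
Byte[5]=E6: 3-byte lead, need 2 cont bytes. acc=0x6
Byte[6]=8E: continuation. acc=(acc<<6)|0x0E=0x18E
Byte[7]=97: continuation. acc=(acc<<6)|0x17=0x6397
Completed: cp=U+6397 (starts at byte 5)
Byte[8]=EC: 3-byte lead, need 2 cont bytes. acc=0xC
Byte[9]=AA: continuation. acc=(acc<<6)|0x2A=0x32A
Byte[10]=9B: continuation. acc=(acc<<6)|0x1B=0xCA9B
Completed: cp=U+CA9B (starts at byte 8)
Byte[11]=3B: 1-byte ASCII. cp=U+003B
Byte[12]=43: 1-byte ASCII. cp=U+0043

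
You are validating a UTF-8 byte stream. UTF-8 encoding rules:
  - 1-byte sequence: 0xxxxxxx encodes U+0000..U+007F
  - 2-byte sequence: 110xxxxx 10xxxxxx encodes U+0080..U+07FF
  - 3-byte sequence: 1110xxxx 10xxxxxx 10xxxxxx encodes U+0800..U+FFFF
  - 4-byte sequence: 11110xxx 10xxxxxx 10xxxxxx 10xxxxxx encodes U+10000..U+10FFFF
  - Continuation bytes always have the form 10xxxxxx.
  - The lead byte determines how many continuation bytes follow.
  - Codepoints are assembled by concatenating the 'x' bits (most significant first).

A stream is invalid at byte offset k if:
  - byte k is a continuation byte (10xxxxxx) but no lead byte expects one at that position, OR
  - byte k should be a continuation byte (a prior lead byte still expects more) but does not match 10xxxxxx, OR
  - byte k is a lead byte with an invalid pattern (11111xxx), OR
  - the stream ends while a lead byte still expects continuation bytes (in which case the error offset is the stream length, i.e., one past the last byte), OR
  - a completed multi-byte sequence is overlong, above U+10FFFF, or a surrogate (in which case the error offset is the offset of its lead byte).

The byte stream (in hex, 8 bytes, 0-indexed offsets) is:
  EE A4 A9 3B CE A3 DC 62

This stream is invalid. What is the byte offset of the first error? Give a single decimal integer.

Byte[0]=EE: 3-byte lead, need 2 cont bytes. acc=0xE
Byte[1]=A4: continuation. acc=(acc<<6)|0x24=0x3A4
Byte[2]=A9: continuation. acc=(acc<<6)|0x29=0xE929
Completed: cp=U+E929 (starts at byte 0)
Byte[3]=3B: 1-byte ASCII. cp=U+003B
Byte[4]=CE: 2-byte lead, need 1 cont bytes. acc=0xE
Byte[5]=A3: continuation. acc=(acc<<6)|0x23=0x3A3
Completed: cp=U+03A3 (starts at byte 4)
Byte[6]=DC: 2-byte lead, need 1 cont bytes. acc=0x1C
Byte[7]=62: expected 10xxxxxx continuation. INVALID

Answer: 7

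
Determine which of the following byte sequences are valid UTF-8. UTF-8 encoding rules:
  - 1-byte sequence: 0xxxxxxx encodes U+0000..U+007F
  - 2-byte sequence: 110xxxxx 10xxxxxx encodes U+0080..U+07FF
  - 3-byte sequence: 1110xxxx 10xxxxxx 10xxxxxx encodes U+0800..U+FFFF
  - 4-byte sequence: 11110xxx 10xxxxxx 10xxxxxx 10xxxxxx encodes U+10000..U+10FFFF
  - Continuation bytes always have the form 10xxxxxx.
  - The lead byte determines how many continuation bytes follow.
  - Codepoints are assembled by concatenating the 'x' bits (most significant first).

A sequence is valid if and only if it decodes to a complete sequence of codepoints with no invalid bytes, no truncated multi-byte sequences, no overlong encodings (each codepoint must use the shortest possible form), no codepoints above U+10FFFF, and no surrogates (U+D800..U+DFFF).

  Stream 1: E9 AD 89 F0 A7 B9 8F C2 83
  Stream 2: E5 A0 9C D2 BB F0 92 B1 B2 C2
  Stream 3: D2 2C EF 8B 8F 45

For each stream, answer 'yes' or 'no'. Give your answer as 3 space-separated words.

Answer: yes no no

Derivation:
Stream 1: decodes cleanly. VALID
Stream 2: error at byte offset 10. INVALID
Stream 3: error at byte offset 1. INVALID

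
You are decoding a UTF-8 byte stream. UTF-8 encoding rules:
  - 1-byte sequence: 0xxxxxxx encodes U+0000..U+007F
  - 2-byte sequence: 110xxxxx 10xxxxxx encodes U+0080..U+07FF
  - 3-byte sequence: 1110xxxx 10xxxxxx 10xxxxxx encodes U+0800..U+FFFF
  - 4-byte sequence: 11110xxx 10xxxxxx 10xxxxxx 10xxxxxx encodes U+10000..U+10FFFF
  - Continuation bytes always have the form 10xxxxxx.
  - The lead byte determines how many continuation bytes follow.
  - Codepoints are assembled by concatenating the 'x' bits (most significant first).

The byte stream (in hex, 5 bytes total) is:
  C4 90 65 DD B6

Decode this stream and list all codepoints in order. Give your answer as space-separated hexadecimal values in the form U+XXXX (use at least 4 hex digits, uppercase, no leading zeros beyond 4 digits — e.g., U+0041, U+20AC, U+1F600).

Byte[0]=C4: 2-byte lead, need 1 cont bytes. acc=0x4
Byte[1]=90: continuation. acc=(acc<<6)|0x10=0x110
Completed: cp=U+0110 (starts at byte 0)
Byte[2]=65: 1-byte ASCII. cp=U+0065
Byte[3]=DD: 2-byte lead, need 1 cont bytes. acc=0x1D
Byte[4]=B6: continuation. acc=(acc<<6)|0x36=0x776
Completed: cp=U+0776 (starts at byte 3)

Answer: U+0110 U+0065 U+0776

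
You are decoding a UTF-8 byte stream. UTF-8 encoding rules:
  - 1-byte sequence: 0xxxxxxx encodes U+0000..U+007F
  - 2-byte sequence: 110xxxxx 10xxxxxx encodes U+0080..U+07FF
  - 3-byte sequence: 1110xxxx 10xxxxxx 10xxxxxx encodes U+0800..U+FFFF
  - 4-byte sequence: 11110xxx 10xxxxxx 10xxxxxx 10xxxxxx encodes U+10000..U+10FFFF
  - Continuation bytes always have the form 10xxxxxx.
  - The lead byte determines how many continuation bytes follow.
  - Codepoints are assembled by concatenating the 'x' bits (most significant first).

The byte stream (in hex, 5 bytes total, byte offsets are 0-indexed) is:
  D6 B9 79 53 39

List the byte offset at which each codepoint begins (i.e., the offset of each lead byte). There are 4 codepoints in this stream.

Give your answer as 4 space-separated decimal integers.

Answer: 0 2 3 4

Derivation:
Byte[0]=D6: 2-byte lead, need 1 cont bytes. acc=0x16
Byte[1]=B9: continuation. acc=(acc<<6)|0x39=0x5B9
Completed: cp=U+05B9 (starts at byte 0)
Byte[2]=79: 1-byte ASCII. cp=U+0079
Byte[3]=53: 1-byte ASCII. cp=U+0053
Byte[4]=39: 1-byte ASCII. cp=U+0039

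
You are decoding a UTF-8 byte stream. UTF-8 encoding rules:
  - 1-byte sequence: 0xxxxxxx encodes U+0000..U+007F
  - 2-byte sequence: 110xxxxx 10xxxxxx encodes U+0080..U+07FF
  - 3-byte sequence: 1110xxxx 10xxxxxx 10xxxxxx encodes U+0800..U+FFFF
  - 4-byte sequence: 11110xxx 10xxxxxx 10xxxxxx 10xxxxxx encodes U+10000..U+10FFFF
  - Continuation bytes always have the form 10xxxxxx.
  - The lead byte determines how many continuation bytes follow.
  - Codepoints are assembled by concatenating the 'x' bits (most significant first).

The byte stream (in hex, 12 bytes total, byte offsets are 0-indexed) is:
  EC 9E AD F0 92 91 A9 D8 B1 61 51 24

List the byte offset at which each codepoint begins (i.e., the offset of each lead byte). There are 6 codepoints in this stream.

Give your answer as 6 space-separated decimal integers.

Answer: 0 3 7 9 10 11

Derivation:
Byte[0]=EC: 3-byte lead, need 2 cont bytes. acc=0xC
Byte[1]=9E: continuation. acc=(acc<<6)|0x1E=0x31E
Byte[2]=AD: continuation. acc=(acc<<6)|0x2D=0xC7AD
Completed: cp=U+C7AD (starts at byte 0)
Byte[3]=F0: 4-byte lead, need 3 cont bytes. acc=0x0
Byte[4]=92: continuation. acc=(acc<<6)|0x12=0x12
Byte[5]=91: continuation. acc=(acc<<6)|0x11=0x491
Byte[6]=A9: continuation. acc=(acc<<6)|0x29=0x12469
Completed: cp=U+12469 (starts at byte 3)
Byte[7]=D8: 2-byte lead, need 1 cont bytes. acc=0x18
Byte[8]=B1: continuation. acc=(acc<<6)|0x31=0x631
Completed: cp=U+0631 (starts at byte 7)
Byte[9]=61: 1-byte ASCII. cp=U+0061
Byte[10]=51: 1-byte ASCII. cp=U+0051
Byte[11]=24: 1-byte ASCII. cp=U+0024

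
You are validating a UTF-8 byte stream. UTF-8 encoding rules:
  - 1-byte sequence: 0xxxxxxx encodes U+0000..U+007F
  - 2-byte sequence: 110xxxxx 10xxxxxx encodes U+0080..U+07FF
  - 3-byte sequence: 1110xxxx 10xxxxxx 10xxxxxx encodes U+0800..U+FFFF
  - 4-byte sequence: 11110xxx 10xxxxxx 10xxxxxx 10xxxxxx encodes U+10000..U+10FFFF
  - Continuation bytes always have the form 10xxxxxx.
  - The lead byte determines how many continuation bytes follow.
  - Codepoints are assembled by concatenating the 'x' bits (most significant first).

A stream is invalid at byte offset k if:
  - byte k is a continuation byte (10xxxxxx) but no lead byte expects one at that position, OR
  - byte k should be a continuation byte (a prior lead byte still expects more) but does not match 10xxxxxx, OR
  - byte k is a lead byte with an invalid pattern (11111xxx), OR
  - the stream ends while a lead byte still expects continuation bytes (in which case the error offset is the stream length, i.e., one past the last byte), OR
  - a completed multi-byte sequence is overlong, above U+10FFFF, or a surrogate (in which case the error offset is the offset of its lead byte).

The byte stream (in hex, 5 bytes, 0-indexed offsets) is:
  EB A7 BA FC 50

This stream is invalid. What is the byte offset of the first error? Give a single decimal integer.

Answer: 3

Derivation:
Byte[0]=EB: 3-byte lead, need 2 cont bytes. acc=0xB
Byte[1]=A7: continuation. acc=(acc<<6)|0x27=0x2E7
Byte[2]=BA: continuation. acc=(acc<<6)|0x3A=0xB9FA
Completed: cp=U+B9FA (starts at byte 0)
Byte[3]=FC: INVALID lead byte (not 0xxx/110x/1110/11110)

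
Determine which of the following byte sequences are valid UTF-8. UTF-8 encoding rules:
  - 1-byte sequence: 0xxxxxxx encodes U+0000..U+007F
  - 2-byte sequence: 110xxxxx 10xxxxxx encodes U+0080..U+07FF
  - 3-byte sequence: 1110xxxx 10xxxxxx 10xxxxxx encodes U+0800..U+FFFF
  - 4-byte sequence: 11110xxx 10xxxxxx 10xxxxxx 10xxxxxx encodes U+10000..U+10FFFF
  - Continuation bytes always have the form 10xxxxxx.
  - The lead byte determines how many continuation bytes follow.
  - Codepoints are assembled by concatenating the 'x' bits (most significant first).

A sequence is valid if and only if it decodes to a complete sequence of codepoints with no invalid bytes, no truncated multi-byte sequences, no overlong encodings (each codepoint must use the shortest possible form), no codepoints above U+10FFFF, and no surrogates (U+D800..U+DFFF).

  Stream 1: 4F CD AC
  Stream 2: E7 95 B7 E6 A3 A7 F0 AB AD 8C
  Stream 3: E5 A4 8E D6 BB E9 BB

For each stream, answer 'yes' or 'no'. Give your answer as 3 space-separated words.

Stream 1: decodes cleanly. VALID
Stream 2: decodes cleanly. VALID
Stream 3: error at byte offset 7. INVALID

Answer: yes yes no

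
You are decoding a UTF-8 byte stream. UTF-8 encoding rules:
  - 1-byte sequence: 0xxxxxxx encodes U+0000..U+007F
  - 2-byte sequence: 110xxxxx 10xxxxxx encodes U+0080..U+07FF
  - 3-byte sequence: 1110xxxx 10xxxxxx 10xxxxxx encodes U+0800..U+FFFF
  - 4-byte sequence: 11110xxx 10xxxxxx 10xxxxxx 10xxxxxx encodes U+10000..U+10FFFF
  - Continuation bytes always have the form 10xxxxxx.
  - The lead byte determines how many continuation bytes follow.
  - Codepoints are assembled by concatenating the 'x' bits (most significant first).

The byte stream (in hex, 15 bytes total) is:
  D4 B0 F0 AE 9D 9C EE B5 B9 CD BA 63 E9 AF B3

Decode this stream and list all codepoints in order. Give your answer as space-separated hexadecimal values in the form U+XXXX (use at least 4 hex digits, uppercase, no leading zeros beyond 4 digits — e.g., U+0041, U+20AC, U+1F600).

Byte[0]=D4: 2-byte lead, need 1 cont bytes. acc=0x14
Byte[1]=B0: continuation. acc=(acc<<6)|0x30=0x530
Completed: cp=U+0530 (starts at byte 0)
Byte[2]=F0: 4-byte lead, need 3 cont bytes. acc=0x0
Byte[3]=AE: continuation. acc=(acc<<6)|0x2E=0x2E
Byte[4]=9D: continuation. acc=(acc<<6)|0x1D=0xB9D
Byte[5]=9C: continuation. acc=(acc<<6)|0x1C=0x2E75C
Completed: cp=U+2E75C (starts at byte 2)
Byte[6]=EE: 3-byte lead, need 2 cont bytes. acc=0xE
Byte[7]=B5: continuation. acc=(acc<<6)|0x35=0x3B5
Byte[8]=B9: continuation. acc=(acc<<6)|0x39=0xED79
Completed: cp=U+ED79 (starts at byte 6)
Byte[9]=CD: 2-byte lead, need 1 cont bytes. acc=0xD
Byte[10]=BA: continuation. acc=(acc<<6)|0x3A=0x37A
Completed: cp=U+037A (starts at byte 9)
Byte[11]=63: 1-byte ASCII. cp=U+0063
Byte[12]=E9: 3-byte lead, need 2 cont bytes. acc=0x9
Byte[13]=AF: continuation. acc=(acc<<6)|0x2F=0x26F
Byte[14]=B3: continuation. acc=(acc<<6)|0x33=0x9BF3
Completed: cp=U+9BF3 (starts at byte 12)

Answer: U+0530 U+2E75C U+ED79 U+037A U+0063 U+9BF3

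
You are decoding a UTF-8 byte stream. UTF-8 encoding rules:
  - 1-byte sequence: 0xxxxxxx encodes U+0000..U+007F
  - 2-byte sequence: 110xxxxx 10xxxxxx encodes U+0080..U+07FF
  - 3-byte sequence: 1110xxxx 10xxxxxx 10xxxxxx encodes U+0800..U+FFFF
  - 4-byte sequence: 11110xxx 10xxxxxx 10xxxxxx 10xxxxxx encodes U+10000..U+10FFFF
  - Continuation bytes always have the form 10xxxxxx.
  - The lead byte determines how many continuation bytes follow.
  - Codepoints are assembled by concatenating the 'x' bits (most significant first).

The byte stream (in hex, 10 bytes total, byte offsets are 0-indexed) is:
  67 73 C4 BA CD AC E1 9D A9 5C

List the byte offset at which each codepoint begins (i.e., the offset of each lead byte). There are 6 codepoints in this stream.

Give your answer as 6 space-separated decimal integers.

Byte[0]=67: 1-byte ASCII. cp=U+0067
Byte[1]=73: 1-byte ASCII. cp=U+0073
Byte[2]=C4: 2-byte lead, need 1 cont bytes. acc=0x4
Byte[3]=BA: continuation. acc=(acc<<6)|0x3A=0x13A
Completed: cp=U+013A (starts at byte 2)
Byte[4]=CD: 2-byte lead, need 1 cont bytes. acc=0xD
Byte[5]=AC: continuation. acc=(acc<<6)|0x2C=0x36C
Completed: cp=U+036C (starts at byte 4)
Byte[6]=E1: 3-byte lead, need 2 cont bytes. acc=0x1
Byte[7]=9D: continuation. acc=(acc<<6)|0x1D=0x5D
Byte[8]=A9: continuation. acc=(acc<<6)|0x29=0x1769
Completed: cp=U+1769 (starts at byte 6)
Byte[9]=5C: 1-byte ASCII. cp=U+005C

Answer: 0 1 2 4 6 9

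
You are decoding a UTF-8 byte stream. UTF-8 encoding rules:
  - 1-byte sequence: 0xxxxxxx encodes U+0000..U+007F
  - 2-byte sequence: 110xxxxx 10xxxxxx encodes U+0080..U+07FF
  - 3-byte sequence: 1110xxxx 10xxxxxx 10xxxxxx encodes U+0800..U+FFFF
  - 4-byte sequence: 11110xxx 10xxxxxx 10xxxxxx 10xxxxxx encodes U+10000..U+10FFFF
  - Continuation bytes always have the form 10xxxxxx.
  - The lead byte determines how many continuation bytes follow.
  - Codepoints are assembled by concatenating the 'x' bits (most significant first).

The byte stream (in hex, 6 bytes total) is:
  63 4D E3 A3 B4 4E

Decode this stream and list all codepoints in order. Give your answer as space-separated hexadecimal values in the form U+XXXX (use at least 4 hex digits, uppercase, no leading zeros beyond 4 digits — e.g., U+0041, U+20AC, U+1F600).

Byte[0]=63: 1-byte ASCII. cp=U+0063
Byte[1]=4D: 1-byte ASCII. cp=U+004D
Byte[2]=E3: 3-byte lead, need 2 cont bytes. acc=0x3
Byte[3]=A3: continuation. acc=(acc<<6)|0x23=0xE3
Byte[4]=B4: continuation. acc=(acc<<6)|0x34=0x38F4
Completed: cp=U+38F4 (starts at byte 2)
Byte[5]=4E: 1-byte ASCII. cp=U+004E

Answer: U+0063 U+004D U+38F4 U+004E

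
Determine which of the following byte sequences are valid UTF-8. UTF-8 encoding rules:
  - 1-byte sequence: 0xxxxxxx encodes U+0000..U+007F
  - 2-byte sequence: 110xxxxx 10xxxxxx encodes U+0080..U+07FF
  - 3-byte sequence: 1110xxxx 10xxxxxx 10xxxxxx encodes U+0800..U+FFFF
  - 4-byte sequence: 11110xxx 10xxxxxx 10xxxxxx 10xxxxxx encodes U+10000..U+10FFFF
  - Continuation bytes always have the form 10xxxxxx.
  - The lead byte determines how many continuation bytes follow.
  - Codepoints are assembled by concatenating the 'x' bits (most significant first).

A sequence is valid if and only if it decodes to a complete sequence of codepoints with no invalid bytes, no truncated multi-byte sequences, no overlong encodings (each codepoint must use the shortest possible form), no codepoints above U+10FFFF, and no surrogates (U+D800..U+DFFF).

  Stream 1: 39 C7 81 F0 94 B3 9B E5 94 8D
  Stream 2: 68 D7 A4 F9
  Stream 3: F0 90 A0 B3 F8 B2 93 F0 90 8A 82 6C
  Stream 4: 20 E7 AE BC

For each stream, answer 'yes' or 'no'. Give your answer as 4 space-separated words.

Answer: yes no no yes

Derivation:
Stream 1: decodes cleanly. VALID
Stream 2: error at byte offset 3. INVALID
Stream 3: error at byte offset 4. INVALID
Stream 4: decodes cleanly. VALID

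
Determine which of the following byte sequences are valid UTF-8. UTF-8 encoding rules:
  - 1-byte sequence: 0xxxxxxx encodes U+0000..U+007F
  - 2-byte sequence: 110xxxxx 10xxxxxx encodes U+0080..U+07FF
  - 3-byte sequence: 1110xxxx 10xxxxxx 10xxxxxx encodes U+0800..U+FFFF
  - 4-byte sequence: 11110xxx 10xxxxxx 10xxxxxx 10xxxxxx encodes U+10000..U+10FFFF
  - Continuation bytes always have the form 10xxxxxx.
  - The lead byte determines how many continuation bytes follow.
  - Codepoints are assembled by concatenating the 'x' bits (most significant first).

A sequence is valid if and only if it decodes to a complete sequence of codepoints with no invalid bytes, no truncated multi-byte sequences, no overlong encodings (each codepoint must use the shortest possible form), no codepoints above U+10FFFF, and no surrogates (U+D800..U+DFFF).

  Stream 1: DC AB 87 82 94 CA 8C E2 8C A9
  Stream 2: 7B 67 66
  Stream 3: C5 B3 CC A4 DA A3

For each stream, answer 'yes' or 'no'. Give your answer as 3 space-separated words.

Stream 1: error at byte offset 2. INVALID
Stream 2: decodes cleanly. VALID
Stream 3: decodes cleanly. VALID

Answer: no yes yes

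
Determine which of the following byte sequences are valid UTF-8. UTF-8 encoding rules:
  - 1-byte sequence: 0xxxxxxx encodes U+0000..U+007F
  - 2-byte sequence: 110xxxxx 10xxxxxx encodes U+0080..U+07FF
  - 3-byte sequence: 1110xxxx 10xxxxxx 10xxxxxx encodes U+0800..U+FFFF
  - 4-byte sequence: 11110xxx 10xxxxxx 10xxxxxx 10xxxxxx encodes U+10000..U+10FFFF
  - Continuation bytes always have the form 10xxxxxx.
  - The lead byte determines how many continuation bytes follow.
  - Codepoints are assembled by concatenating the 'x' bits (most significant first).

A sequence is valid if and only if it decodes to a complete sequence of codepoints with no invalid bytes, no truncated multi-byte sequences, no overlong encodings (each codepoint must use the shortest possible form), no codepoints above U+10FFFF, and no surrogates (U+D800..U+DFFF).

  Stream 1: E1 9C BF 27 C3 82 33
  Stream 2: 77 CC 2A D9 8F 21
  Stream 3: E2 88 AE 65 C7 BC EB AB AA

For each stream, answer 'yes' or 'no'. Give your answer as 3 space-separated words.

Answer: yes no yes

Derivation:
Stream 1: decodes cleanly. VALID
Stream 2: error at byte offset 2. INVALID
Stream 3: decodes cleanly. VALID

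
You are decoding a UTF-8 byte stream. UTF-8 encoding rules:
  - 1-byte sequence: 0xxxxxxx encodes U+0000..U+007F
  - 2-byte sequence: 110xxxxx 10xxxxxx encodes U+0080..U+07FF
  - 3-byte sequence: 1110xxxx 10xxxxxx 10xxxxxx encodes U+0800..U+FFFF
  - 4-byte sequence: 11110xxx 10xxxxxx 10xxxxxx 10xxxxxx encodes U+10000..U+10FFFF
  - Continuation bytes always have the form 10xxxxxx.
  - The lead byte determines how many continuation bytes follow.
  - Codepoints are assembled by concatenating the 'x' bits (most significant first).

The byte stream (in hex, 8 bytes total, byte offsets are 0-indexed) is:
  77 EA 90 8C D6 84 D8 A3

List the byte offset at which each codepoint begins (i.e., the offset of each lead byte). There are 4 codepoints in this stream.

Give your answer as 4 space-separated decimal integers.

Byte[0]=77: 1-byte ASCII. cp=U+0077
Byte[1]=EA: 3-byte lead, need 2 cont bytes. acc=0xA
Byte[2]=90: continuation. acc=(acc<<6)|0x10=0x290
Byte[3]=8C: continuation. acc=(acc<<6)|0x0C=0xA40C
Completed: cp=U+A40C (starts at byte 1)
Byte[4]=D6: 2-byte lead, need 1 cont bytes. acc=0x16
Byte[5]=84: continuation. acc=(acc<<6)|0x04=0x584
Completed: cp=U+0584 (starts at byte 4)
Byte[6]=D8: 2-byte lead, need 1 cont bytes. acc=0x18
Byte[7]=A3: continuation. acc=(acc<<6)|0x23=0x623
Completed: cp=U+0623 (starts at byte 6)

Answer: 0 1 4 6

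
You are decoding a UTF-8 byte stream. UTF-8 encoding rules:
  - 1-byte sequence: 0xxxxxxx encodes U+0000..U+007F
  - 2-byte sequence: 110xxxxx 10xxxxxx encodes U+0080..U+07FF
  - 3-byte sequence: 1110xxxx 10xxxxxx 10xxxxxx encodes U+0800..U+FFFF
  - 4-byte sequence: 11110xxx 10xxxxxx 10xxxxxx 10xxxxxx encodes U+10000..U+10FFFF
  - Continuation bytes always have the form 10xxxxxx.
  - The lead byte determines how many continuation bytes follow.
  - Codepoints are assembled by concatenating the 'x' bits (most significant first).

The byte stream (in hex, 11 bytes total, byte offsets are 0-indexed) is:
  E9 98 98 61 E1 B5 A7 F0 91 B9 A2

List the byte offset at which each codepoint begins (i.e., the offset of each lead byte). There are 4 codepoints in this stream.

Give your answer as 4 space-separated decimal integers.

Answer: 0 3 4 7

Derivation:
Byte[0]=E9: 3-byte lead, need 2 cont bytes. acc=0x9
Byte[1]=98: continuation. acc=(acc<<6)|0x18=0x258
Byte[2]=98: continuation. acc=(acc<<6)|0x18=0x9618
Completed: cp=U+9618 (starts at byte 0)
Byte[3]=61: 1-byte ASCII. cp=U+0061
Byte[4]=E1: 3-byte lead, need 2 cont bytes. acc=0x1
Byte[5]=B5: continuation. acc=(acc<<6)|0x35=0x75
Byte[6]=A7: continuation. acc=(acc<<6)|0x27=0x1D67
Completed: cp=U+1D67 (starts at byte 4)
Byte[7]=F0: 4-byte lead, need 3 cont bytes. acc=0x0
Byte[8]=91: continuation. acc=(acc<<6)|0x11=0x11
Byte[9]=B9: continuation. acc=(acc<<6)|0x39=0x479
Byte[10]=A2: continuation. acc=(acc<<6)|0x22=0x11E62
Completed: cp=U+11E62 (starts at byte 7)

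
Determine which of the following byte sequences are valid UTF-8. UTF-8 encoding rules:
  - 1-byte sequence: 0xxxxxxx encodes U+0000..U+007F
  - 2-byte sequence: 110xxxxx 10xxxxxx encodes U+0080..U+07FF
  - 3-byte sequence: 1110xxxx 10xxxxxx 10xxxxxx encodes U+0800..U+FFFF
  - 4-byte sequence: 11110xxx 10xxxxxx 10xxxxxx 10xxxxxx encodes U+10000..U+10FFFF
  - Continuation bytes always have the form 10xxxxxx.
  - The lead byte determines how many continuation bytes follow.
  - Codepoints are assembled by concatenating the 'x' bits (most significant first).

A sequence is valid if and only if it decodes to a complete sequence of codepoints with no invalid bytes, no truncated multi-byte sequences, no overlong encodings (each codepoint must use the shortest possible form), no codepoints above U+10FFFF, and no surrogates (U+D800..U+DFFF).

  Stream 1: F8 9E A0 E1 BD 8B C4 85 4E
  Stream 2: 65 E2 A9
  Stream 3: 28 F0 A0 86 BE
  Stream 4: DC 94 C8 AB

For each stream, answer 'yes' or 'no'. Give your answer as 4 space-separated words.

Stream 1: error at byte offset 0. INVALID
Stream 2: error at byte offset 3. INVALID
Stream 3: decodes cleanly. VALID
Stream 4: decodes cleanly. VALID

Answer: no no yes yes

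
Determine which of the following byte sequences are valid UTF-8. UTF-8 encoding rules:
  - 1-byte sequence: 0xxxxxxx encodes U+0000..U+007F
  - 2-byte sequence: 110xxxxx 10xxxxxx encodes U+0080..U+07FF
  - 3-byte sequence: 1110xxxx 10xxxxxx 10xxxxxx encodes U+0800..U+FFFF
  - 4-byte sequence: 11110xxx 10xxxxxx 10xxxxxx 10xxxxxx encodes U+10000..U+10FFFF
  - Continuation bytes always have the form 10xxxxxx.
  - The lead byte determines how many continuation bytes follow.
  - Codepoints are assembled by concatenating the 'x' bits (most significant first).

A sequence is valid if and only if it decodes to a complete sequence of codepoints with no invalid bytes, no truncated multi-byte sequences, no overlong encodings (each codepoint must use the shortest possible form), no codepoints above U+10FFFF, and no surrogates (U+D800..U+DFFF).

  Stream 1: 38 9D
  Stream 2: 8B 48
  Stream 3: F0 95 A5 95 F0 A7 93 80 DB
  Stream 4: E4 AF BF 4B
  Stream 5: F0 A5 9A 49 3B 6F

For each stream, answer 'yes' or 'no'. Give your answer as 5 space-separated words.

Stream 1: error at byte offset 1. INVALID
Stream 2: error at byte offset 0. INVALID
Stream 3: error at byte offset 9. INVALID
Stream 4: decodes cleanly. VALID
Stream 5: error at byte offset 3. INVALID

Answer: no no no yes no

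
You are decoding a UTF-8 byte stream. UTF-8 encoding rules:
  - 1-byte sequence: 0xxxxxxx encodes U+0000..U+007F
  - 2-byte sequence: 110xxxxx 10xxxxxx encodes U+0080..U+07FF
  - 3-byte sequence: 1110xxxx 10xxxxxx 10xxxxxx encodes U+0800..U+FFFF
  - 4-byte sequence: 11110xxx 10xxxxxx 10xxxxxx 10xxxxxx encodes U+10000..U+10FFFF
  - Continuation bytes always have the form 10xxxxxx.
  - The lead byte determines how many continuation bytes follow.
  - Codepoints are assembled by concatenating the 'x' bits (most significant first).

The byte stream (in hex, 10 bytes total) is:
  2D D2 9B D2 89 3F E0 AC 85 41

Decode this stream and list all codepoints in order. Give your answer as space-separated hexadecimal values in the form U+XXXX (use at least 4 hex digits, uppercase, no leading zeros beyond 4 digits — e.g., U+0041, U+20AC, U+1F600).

Answer: U+002D U+049B U+0489 U+003F U+0B05 U+0041

Derivation:
Byte[0]=2D: 1-byte ASCII. cp=U+002D
Byte[1]=D2: 2-byte lead, need 1 cont bytes. acc=0x12
Byte[2]=9B: continuation. acc=(acc<<6)|0x1B=0x49B
Completed: cp=U+049B (starts at byte 1)
Byte[3]=D2: 2-byte lead, need 1 cont bytes. acc=0x12
Byte[4]=89: continuation. acc=(acc<<6)|0x09=0x489
Completed: cp=U+0489 (starts at byte 3)
Byte[5]=3F: 1-byte ASCII. cp=U+003F
Byte[6]=E0: 3-byte lead, need 2 cont bytes. acc=0x0
Byte[7]=AC: continuation. acc=(acc<<6)|0x2C=0x2C
Byte[8]=85: continuation. acc=(acc<<6)|0x05=0xB05
Completed: cp=U+0B05 (starts at byte 6)
Byte[9]=41: 1-byte ASCII. cp=U+0041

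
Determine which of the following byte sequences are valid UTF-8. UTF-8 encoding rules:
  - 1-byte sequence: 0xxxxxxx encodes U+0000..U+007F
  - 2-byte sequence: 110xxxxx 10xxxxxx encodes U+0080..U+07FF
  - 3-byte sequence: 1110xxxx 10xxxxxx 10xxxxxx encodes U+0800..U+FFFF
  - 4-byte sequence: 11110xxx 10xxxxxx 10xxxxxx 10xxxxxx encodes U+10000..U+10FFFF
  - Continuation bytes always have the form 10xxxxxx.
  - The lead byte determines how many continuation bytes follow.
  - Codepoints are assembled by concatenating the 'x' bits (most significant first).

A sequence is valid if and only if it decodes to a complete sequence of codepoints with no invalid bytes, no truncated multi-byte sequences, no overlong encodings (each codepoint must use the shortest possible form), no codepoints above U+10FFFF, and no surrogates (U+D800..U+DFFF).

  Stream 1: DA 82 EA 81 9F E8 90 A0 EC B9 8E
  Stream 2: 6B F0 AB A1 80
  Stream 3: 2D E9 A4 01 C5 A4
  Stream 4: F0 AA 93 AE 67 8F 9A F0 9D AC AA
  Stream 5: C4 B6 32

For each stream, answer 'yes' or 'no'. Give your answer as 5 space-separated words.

Stream 1: decodes cleanly. VALID
Stream 2: decodes cleanly. VALID
Stream 3: error at byte offset 3. INVALID
Stream 4: error at byte offset 5. INVALID
Stream 5: decodes cleanly. VALID

Answer: yes yes no no yes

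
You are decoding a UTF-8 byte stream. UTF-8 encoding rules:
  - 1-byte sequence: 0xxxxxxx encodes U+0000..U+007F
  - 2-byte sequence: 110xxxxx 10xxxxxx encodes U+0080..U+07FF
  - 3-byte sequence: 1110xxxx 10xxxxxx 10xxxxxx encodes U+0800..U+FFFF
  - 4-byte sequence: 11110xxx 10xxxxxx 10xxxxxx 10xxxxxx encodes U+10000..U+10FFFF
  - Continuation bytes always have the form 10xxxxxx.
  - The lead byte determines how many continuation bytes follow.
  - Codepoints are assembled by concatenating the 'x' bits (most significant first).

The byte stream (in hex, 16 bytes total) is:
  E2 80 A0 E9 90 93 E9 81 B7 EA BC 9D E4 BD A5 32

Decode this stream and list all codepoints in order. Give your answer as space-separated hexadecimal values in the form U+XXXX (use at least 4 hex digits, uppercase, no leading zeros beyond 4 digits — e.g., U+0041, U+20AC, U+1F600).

Byte[0]=E2: 3-byte lead, need 2 cont bytes. acc=0x2
Byte[1]=80: continuation. acc=(acc<<6)|0x00=0x80
Byte[2]=A0: continuation. acc=(acc<<6)|0x20=0x2020
Completed: cp=U+2020 (starts at byte 0)
Byte[3]=E9: 3-byte lead, need 2 cont bytes. acc=0x9
Byte[4]=90: continuation. acc=(acc<<6)|0x10=0x250
Byte[5]=93: continuation. acc=(acc<<6)|0x13=0x9413
Completed: cp=U+9413 (starts at byte 3)
Byte[6]=E9: 3-byte lead, need 2 cont bytes. acc=0x9
Byte[7]=81: continuation. acc=(acc<<6)|0x01=0x241
Byte[8]=B7: continuation. acc=(acc<<6)|0x37=0x9077
Completed: cp=U+9077 (starts at byte 6)
Byte[9]=EA: 3-byte lead, need 2 cont bytes. acc=0xA
Byte[10]=BC: continuation. acc=(acc<<6)|0x3C=0x2BC
Byte[11]=9D: continuation. acc=(acc<<6)|0x1D=0xAF1D
Completed: cp=U+AF1D (starts at byte 9)
Byte[12]=E4: 3-byte lead, need 2 cont bytes. acc=0x4
Byte[13]=BD: continuation. acc=(acc<<6)|0x3D=0x13D
Byte[14]=A5: continuation. acc=(acc<<6)|0x25=0x4F65
Completed: cp=U+4F65 (starts at byte 12)
Byte[15]=32: 1-byte ASCII. cp=U+0032

Answer: U+2020 U+9413 U+9077 U+AF1D U+4F65 U+0032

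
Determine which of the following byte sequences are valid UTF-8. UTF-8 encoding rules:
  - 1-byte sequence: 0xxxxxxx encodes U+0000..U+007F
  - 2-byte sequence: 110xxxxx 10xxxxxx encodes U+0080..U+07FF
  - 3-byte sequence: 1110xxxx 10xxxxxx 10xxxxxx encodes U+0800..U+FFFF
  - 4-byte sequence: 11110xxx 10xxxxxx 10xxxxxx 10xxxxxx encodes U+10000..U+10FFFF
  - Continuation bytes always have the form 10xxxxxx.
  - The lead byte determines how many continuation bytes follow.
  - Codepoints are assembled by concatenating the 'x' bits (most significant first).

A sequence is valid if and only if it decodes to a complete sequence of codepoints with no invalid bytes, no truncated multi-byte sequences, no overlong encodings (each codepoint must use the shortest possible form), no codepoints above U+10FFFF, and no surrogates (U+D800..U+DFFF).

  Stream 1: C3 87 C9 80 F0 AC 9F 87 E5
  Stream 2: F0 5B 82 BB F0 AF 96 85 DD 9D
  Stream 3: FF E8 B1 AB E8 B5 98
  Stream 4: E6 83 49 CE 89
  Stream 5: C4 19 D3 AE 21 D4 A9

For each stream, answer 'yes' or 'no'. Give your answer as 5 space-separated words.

Answer: no no no no no

Derivation:
Stream 1: error at byte offset 9. INVALID
Stream 2: error at byte offset 1. INVALID
Stream 3: error at byte offset 0. INVALID
Stream 4: error at byte offset 2. INVALID
Stream 5: error at byte offset 1. INVALID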